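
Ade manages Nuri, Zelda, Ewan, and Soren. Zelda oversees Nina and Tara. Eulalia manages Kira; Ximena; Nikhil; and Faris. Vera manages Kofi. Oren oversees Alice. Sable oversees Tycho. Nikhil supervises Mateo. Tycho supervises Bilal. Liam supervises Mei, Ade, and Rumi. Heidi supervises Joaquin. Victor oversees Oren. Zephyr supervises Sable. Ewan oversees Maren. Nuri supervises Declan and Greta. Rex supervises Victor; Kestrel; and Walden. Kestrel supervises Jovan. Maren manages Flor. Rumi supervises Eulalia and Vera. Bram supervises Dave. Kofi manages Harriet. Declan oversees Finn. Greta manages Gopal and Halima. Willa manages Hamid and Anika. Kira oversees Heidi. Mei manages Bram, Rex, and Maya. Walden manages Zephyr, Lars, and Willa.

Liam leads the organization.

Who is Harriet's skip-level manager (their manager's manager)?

Vera

Harriet reports to Kofi, and Kofi reports to Vera. So Harriet's skip-level manager is Vera.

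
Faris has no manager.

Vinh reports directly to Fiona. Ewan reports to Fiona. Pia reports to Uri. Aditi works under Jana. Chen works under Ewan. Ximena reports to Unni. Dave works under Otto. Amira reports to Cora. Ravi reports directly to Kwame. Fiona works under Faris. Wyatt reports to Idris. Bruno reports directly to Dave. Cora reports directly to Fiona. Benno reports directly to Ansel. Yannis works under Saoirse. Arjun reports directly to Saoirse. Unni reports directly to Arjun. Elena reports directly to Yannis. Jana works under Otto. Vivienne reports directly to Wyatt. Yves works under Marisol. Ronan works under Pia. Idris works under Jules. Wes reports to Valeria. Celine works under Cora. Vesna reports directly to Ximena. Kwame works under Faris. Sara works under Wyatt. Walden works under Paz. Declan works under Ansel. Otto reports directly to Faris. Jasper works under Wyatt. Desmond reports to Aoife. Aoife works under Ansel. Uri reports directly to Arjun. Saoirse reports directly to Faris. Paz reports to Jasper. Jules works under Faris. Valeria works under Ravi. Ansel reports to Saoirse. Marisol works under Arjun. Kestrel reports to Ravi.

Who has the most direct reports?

Faris

Direct-report counts: Faris has 5; Kwame has 1; Ravi has 2; Valeria has 1; Otto has 2; Dave has 1; Jana has 1; Fiona has 3; Ewan has 1; Cora has 2; Saoirse has 3; Ansel has 3; Aoife has 1; Arjun has 3; Uri has 1; Pia has 1; Unni has 1; Ximena has 1; Marisol has 1; Yannis has 1; Jules has 1; Idris has 1; Wyatt has 3; Jasper has 1; Paz has 1. The largest is 5, held by Faris.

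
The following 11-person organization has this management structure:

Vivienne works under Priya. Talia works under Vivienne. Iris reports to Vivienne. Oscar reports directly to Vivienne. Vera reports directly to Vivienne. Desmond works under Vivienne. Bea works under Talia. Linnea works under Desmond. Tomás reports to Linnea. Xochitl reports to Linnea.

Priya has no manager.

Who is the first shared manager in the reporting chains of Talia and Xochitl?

Vivienne

Talia's chain of managers is Vivienne, Priya. Xochitl's chain of managers is Linnea, Desmond, Vivienne, Priya. The first manager that appears in both chains is Vivienne.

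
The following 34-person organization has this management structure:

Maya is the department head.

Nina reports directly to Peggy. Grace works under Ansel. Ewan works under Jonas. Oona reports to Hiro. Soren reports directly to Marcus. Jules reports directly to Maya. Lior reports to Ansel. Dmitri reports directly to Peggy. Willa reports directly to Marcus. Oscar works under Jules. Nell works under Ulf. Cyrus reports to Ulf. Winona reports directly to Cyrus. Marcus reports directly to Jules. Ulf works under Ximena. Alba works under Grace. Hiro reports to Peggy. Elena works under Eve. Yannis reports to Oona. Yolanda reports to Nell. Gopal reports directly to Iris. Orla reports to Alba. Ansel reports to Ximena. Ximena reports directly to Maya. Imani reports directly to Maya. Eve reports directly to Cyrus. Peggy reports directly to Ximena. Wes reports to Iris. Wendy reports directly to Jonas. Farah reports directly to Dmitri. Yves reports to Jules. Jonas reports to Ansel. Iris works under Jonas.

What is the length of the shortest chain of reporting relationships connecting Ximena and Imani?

2

Ximena is 1 level below Maya, and Imani is 1 level below Maya (their lowest common manager). The shortest path runs up from Ximena to Maya and back down to Imani: 1 + 1 = 2 links.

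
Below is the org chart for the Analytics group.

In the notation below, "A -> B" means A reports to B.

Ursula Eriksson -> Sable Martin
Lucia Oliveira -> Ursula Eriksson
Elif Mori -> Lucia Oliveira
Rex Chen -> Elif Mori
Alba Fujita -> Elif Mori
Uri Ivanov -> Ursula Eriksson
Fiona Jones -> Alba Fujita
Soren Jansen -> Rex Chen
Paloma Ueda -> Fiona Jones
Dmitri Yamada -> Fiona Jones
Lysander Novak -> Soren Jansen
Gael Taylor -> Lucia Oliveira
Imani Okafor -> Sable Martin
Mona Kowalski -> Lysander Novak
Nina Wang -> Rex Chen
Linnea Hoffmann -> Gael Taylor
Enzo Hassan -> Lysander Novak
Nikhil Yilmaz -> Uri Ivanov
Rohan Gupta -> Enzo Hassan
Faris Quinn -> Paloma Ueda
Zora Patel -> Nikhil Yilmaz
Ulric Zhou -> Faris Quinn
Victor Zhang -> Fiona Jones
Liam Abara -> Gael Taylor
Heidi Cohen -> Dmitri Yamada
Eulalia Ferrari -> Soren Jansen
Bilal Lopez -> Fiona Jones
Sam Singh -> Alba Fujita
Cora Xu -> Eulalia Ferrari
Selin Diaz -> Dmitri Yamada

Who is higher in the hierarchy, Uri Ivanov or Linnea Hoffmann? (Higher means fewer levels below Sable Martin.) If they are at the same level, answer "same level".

Uri Ivanov

Uri Ivanov is 2 levels below Sable Martin; Linnea Hoffmann is 4. Uri Ivanov is higher.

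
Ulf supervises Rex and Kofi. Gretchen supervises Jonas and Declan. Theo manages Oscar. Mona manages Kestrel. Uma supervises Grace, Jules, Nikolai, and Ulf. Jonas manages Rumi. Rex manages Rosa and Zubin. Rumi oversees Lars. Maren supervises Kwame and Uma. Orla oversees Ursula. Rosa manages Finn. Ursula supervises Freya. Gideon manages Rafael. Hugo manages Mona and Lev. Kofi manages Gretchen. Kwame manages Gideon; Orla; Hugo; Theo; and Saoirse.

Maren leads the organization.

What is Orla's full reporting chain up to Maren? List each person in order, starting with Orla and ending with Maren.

Orla -> Kwame -> Maren

Orla reports to Kwame. Kwame reports to Maren. Maren is at the top.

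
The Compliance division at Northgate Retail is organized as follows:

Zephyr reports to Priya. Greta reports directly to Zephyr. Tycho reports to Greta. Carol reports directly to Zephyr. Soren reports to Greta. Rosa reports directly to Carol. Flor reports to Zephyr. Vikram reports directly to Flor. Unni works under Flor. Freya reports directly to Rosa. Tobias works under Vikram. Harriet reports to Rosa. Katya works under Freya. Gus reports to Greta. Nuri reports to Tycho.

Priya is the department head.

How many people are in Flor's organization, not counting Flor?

3

Flor directly manages Vikram, Unni. Under Vikram: Tobias (1). Unni has no reports. So Flor's organization is 2 direct reports plus everyone under them: 2 + 1 = 3.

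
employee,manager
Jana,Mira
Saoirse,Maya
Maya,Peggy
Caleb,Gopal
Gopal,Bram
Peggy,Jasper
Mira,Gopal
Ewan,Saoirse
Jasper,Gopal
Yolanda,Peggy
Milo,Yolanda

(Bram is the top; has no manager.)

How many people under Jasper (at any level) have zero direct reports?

The people in Jasper's organization with no one reporting to them are Milo, Ewan. That is 2.

2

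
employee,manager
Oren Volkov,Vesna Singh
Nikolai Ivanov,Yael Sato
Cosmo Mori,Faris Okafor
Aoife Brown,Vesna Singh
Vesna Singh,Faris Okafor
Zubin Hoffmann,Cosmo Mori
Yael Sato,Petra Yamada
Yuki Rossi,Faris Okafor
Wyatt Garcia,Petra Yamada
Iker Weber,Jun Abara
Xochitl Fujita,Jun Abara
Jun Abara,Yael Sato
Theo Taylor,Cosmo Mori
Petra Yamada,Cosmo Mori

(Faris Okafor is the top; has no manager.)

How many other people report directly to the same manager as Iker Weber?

1

Iker Weber reports to Jun Abara. Jun Abara's other direct reports are Xochitl Fujita — 1 peer.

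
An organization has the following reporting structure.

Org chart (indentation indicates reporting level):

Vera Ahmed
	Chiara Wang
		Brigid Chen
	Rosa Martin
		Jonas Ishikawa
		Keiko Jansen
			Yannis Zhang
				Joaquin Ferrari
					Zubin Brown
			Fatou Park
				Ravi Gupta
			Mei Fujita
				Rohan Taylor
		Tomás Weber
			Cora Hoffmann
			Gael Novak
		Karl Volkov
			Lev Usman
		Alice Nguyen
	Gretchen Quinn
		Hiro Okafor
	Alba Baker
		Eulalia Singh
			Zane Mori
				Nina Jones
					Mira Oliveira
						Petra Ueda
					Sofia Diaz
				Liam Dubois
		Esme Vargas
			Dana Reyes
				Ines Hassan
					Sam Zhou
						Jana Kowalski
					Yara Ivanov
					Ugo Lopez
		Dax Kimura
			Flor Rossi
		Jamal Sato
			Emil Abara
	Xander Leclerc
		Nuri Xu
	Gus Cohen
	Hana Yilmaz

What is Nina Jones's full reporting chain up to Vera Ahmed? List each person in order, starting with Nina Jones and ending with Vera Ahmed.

Nina Jones reports to Zane Mori. Zane Mori reports to Eulalia Singh. Eulalia Singh reports to Alba Baker. Alba Baker reports to Vera Ahmed. Vera Ahmed is at the top.

Nina Jones -> Zane Mori -> Eulalia Singh -> Alba Baker -> Vera Ahmed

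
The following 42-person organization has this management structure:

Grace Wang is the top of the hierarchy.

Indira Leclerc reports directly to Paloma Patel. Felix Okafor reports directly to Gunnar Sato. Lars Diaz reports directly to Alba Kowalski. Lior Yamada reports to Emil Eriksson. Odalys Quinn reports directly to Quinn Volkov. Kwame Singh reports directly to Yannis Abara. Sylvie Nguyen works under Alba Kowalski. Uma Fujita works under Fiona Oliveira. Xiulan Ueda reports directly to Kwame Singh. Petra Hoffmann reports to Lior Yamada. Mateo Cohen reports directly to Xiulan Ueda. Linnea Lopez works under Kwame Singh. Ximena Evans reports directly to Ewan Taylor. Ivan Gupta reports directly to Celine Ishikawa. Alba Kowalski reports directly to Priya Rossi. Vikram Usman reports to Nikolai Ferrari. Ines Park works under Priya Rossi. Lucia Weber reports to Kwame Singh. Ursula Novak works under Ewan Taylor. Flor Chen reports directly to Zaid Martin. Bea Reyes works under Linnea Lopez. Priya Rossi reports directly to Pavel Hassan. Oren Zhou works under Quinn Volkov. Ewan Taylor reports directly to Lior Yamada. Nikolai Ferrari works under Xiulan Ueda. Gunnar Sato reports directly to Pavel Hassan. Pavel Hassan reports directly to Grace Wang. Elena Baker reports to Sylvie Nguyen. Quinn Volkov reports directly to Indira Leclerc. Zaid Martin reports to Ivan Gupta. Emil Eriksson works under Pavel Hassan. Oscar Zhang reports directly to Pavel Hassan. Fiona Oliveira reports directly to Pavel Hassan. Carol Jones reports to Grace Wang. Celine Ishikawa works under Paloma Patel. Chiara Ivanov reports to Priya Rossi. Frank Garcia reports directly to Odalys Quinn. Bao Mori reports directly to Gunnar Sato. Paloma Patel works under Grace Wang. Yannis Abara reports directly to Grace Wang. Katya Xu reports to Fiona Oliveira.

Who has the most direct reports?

Direct-report counts: Grace Wang has 4; Yannis Abara has 1; Kwame Singh has 3; Linnea Lopez has 1; Xiulan Ueda has 2; Nikolai Ferrari has 1; Paloma Patel has 2; Indira Leclerc has 1; Quinn Volkov has 2; Odalys Quinn has 1; Celine Ishikawa has 1; Ivan Gupta has 1; Zaid Martin has 1; Pavel Hassan has 5; Fiona Oliveira has 2; Gunnar Sato has 2; Emil Eriksson has 1; Lior Yamada has 2; Ewan Taylor has 2; Priya Rossi has 3; Alba Kowalski has 2; Sylvie Nguyen has 1. The largest is 5, held by Pavel Hassan.

Pavel Hassan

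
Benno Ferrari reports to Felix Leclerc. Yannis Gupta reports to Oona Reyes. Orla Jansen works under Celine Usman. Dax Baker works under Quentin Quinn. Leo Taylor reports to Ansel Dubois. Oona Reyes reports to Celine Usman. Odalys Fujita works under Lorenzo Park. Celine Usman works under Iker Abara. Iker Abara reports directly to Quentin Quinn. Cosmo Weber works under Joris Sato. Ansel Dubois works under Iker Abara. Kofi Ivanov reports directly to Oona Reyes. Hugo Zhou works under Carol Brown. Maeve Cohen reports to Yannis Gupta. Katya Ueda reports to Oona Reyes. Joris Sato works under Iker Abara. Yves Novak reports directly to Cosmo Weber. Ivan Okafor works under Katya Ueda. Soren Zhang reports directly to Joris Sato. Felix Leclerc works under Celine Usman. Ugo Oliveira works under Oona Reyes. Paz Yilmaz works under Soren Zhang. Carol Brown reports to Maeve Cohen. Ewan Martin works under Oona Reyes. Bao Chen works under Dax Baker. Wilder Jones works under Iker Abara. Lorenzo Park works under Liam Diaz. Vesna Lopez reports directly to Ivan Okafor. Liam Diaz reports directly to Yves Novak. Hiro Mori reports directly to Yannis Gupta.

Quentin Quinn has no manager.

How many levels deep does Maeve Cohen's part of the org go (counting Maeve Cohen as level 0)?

2

The longest chain under Maeve Cohen runs Maeve Cohen → Carol Brown → Hugo Zhou, which is 2 levels below Maeve Cohen.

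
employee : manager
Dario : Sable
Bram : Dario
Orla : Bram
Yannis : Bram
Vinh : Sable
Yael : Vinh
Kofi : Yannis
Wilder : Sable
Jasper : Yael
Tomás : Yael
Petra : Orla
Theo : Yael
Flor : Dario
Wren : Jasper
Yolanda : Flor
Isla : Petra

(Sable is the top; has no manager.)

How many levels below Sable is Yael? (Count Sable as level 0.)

Chain from Yael up to Sable: Yael → Vinh → Sable. That is 2 steps up, so Yael is 2 levels below Sable.

2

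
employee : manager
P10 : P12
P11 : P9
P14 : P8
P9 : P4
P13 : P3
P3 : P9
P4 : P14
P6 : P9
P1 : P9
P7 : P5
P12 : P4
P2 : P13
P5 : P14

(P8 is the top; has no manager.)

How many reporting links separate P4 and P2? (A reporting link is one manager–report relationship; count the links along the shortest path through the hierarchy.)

P2 is in P4's organization: the chain from P2 up to P4 is P2 → P13 → P3 → P9 → P4, which is 4 links.

4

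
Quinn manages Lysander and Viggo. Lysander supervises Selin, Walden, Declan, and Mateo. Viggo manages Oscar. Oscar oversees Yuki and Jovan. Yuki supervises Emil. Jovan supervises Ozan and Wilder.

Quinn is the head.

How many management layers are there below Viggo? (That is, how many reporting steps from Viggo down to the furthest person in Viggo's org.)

3

The longest chain under Viggo runs Viggo → Oscar → Jovan → Wilder, which is 3 levels below Viggo.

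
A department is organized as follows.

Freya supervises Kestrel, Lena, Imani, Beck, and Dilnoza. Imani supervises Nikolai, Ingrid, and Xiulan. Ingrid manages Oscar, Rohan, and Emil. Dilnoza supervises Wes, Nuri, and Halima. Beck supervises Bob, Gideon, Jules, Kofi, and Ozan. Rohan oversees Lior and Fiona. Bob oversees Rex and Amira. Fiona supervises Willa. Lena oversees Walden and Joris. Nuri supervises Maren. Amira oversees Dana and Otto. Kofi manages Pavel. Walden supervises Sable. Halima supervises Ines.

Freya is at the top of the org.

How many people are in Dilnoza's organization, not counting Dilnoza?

5

Dilnoza directly manages Wes, Nuri, Halima. Wes has no reports. Under Nuri: Maren (1). Under Halima: Ines (1). So Dilnoza's organization is 3 direct reports plus everyone under them: 1 + 2 + 2 = 5.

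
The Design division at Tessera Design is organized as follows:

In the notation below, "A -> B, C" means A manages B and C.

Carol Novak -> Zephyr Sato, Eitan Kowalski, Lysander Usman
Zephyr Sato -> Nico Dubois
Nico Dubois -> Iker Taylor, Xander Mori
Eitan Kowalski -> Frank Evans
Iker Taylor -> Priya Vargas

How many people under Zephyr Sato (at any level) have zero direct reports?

The people in Zephyr Sato's organization with no one reporting to them are Xander Mori, Priya Vargas. That is 2.

2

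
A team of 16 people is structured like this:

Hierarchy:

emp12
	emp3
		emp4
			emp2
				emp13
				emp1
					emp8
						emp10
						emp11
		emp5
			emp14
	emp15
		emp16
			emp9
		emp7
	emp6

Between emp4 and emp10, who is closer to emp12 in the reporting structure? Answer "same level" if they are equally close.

emp4

emp4 is 2 levels below emp12; emp10 is 6. emp4 is higher.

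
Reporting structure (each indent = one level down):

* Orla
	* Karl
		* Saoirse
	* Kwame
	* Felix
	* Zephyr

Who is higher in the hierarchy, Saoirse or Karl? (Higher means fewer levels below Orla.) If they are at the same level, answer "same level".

Karl

Saoirse is 2 levels below Orla; Karl is 1. Karl is higher.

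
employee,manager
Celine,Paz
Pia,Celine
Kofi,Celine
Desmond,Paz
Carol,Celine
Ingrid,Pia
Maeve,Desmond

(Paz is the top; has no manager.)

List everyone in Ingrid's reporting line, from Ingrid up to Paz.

Ingrid reports to Pia. Pia reports to Celine. Celine reports to Paz. Paz is at the top.

Ingrid -> Pia -> Celine -> Paz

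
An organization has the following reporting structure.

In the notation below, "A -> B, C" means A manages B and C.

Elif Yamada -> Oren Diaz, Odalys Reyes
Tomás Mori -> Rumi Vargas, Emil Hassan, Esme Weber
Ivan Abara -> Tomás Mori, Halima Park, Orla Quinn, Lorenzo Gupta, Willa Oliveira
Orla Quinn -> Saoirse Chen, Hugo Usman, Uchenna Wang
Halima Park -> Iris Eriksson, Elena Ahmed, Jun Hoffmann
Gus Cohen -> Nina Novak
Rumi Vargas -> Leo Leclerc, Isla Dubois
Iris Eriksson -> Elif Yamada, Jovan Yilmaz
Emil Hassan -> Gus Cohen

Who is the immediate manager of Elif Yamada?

Elif Yamada reports directly to Iris Eriksson.

Iris Eriksson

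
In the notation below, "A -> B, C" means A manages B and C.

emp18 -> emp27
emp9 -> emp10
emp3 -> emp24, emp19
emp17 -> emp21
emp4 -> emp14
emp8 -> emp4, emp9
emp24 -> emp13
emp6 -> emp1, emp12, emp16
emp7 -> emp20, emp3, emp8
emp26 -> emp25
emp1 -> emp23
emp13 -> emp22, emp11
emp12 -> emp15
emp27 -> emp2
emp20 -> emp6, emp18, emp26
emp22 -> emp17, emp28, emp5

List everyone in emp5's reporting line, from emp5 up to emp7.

emp5 -> emp22 -> emp13 -> emp24 -> emp3 -> emp7

emp5 reports to emp22. emp22 reports to emp13. emp13 reports to emp24. emp24 reports to emp3. emp3 reports to emp7. emp7 is at the top.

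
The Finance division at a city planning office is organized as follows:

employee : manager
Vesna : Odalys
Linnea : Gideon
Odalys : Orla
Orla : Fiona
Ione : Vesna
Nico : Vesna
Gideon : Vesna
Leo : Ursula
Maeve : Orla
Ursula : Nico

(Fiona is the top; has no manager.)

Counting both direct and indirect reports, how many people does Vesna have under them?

Vesna directly manages Gideon, Nico, Ione. Under Gideon: Linnea (1). Under Nico: Ursula, Leo (2). Ione has no reports. So Vesna's organization is 3 direct reports plus everyone under them: 2 + 3 + 1 = 6.

6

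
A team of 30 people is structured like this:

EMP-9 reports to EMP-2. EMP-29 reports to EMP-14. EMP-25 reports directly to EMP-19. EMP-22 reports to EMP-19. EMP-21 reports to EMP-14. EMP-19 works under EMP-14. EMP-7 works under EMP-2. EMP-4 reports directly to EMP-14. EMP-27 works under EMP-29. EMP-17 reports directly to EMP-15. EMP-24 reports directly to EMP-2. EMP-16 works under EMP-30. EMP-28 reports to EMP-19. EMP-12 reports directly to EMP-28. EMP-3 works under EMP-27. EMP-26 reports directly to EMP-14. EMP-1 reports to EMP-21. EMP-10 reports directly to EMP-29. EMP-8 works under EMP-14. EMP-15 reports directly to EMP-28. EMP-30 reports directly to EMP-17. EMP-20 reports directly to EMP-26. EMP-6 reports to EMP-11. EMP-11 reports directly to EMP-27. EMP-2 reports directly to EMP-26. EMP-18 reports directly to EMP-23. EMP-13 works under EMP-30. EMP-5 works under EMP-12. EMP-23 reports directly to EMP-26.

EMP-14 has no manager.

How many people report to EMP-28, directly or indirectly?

7

EMP-28 directly manages EMP-15, EMP-12. Under EMP-15: EMP-17, EMP-30, EMP-13, EMP-16 (4). Under EMP-12: EMP-5 (1). So EMP-28's organization is 2 direct reports plus everyone under them: 5 + 2 = 7.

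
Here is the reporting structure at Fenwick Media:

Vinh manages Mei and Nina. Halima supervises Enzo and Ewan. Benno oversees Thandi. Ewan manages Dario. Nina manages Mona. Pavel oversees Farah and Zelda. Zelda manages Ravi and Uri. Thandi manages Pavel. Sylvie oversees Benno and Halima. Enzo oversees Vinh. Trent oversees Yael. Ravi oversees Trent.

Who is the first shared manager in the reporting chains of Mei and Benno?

Sylvie

Mei's chain of managers is Vinh, Enzo, Halima, Sylvie. Benno's chain of managers is Sylvie. The first manager that appears in both chains is Sylvie.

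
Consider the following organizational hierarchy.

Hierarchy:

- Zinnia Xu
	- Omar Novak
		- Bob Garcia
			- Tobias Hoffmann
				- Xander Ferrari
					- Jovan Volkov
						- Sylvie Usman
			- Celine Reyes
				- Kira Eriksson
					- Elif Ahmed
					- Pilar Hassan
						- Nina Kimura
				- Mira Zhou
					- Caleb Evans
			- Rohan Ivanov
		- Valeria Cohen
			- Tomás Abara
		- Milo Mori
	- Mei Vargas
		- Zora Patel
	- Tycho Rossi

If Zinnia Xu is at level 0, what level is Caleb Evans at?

Chain from Caleb Evans up to Zinnia Xu: Caleb Evans → Mira Zhou → Celine Reyes → Bob Garcia → Omar Novak → Zinnia Xu. That is 5 steps up, so Caleb Evans is 5 levels below Zinnia Xu.

5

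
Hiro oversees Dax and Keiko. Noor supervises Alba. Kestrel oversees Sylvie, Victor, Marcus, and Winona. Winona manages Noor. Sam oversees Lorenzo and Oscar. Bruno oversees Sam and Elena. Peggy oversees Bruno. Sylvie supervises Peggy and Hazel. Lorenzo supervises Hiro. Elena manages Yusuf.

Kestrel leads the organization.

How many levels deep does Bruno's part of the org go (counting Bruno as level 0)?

4

The longest chain under Bruno runs Bruno → Sam → Lorenzo → Hiro → Dax, which is 4 levels below Bruno.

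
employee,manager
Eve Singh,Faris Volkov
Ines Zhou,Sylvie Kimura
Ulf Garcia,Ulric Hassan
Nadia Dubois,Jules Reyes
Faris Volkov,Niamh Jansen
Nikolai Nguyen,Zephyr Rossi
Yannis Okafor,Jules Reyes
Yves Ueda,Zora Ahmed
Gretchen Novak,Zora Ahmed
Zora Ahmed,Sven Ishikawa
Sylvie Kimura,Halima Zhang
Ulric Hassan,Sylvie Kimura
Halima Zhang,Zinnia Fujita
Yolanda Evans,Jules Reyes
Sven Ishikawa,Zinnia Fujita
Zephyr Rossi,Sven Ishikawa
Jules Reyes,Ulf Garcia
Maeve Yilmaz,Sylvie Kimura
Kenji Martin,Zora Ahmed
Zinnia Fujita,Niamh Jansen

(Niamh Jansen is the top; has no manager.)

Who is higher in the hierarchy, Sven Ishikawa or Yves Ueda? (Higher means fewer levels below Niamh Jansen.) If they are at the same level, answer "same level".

Sven Ishikawa

Sven Ishikawa is 2 levels below Niamh Jansen; Yves Ueda is 4. Sven Ishikawa is higher.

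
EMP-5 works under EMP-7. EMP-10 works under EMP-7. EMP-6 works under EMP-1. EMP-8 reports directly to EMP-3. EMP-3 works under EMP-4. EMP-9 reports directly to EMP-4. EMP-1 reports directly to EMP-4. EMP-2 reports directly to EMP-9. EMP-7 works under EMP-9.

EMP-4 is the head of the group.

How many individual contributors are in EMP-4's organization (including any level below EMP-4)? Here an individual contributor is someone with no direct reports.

5

The people in EMP-4's organization with no one reporting to them are EMP-6, EMP-8, EMP-5, EMP-10, EMP-2. That is 5.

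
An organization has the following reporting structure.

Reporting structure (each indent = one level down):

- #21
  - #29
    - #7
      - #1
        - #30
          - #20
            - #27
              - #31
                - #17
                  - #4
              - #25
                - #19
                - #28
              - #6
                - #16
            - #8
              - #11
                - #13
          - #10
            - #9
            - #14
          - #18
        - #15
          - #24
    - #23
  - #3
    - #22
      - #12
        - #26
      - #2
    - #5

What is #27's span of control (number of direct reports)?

#27 directly manages #31, #25, #6. That is 3 direct reports.

3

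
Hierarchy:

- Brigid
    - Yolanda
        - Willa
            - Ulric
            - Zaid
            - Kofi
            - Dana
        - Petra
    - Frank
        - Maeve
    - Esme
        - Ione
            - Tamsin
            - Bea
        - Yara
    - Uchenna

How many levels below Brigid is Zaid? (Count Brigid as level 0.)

3

Chain from Zaid up to Brigid: Zaid → Willa → Yolanda → Brigid. That is 3 steps up, so Zaid is 3 levels below Brigid.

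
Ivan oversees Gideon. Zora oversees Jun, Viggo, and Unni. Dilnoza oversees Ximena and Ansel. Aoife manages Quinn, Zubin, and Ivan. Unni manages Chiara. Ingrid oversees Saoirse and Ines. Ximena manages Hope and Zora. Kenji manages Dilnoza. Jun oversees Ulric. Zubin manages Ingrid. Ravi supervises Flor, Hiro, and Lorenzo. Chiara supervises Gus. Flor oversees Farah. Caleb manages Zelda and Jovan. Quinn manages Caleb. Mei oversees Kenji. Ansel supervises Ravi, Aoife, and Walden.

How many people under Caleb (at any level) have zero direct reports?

The people in Caleb's organization with no one reporting to them are Jovan, Zelda. That is 2.

2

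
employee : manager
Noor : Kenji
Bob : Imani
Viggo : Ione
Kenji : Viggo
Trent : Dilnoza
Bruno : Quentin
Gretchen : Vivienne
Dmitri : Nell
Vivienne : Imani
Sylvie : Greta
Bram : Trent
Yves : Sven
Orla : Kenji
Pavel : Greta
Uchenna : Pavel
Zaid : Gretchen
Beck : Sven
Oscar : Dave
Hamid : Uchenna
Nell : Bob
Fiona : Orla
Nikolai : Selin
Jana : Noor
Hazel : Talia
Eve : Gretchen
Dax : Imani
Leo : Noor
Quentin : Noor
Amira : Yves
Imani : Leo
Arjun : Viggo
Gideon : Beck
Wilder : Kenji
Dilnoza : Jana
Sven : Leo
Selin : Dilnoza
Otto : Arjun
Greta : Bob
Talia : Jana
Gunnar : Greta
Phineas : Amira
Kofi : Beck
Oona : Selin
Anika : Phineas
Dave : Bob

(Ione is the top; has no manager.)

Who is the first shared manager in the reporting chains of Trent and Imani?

Trent's chain of managers is Dilnoza, Jana, Noor, Kenji, Viggo, Ione. Imani's chain of managers is Leo, Noor, Kenji, Viggo, Ione. The first manager that appears in both chains is Noor.

Noor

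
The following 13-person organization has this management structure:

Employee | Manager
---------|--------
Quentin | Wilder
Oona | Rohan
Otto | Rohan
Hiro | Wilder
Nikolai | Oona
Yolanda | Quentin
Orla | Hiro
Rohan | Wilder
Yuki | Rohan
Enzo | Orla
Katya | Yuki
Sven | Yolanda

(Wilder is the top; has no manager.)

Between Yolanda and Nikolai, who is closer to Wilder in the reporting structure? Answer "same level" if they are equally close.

Yolanda

Yolanda is 2 levels below Wilder; Nikolai is 3. Yolanda is higher.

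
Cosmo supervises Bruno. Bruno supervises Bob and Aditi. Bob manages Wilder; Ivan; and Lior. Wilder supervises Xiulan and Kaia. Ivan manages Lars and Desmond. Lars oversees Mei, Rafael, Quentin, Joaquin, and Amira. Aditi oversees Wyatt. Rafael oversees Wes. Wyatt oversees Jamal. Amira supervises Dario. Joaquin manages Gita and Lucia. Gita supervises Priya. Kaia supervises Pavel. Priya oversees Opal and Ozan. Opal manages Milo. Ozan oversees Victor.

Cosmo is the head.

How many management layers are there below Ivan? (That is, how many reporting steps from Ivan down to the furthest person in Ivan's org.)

6

The longest chain under Ivan runs Ivan → Lars → Joaquin → Gita → Priya → Ozan → Victor, which is 6 levels below Ivan.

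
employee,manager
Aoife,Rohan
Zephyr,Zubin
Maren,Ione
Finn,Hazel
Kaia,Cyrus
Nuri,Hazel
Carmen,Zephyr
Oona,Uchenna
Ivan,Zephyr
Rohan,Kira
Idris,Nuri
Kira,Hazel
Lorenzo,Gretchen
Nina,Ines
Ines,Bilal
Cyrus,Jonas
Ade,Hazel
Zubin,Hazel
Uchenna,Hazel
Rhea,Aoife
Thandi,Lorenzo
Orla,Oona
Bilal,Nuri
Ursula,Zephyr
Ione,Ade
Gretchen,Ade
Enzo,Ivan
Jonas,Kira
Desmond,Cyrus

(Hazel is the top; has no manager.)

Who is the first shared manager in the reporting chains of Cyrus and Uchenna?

Cyrus's chain of managers is Jonas, Kira, Hazel. Uchenna's chain of managers is Hazel. The first manager that appears in both chains is Hazel.

Hazel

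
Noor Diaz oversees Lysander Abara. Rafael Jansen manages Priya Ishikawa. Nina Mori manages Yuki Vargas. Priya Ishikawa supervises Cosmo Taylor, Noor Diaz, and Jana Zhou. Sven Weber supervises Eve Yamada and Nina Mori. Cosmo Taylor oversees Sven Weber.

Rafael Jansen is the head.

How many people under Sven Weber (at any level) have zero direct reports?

The people in Sven Weber's organization with no one reporting to them are Yuki Vargas, Eve Yamada. That is 2.

2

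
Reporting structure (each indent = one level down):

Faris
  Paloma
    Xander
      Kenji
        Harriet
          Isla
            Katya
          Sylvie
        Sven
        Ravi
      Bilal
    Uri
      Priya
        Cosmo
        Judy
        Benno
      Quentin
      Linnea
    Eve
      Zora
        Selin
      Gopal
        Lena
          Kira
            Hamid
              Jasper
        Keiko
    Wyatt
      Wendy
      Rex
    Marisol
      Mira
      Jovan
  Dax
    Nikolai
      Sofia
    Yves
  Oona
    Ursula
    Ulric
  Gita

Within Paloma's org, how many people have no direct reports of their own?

The people in Paloma's organization with no one reporting to them are Jovan, Mira, Rex, Wendy, Keiko, Jasper, Selin, Linnea, Quentin, Benno, Judy, Cosmo, Bilal, Ravi, Sven, Sylvie, Katya. That is 17.

17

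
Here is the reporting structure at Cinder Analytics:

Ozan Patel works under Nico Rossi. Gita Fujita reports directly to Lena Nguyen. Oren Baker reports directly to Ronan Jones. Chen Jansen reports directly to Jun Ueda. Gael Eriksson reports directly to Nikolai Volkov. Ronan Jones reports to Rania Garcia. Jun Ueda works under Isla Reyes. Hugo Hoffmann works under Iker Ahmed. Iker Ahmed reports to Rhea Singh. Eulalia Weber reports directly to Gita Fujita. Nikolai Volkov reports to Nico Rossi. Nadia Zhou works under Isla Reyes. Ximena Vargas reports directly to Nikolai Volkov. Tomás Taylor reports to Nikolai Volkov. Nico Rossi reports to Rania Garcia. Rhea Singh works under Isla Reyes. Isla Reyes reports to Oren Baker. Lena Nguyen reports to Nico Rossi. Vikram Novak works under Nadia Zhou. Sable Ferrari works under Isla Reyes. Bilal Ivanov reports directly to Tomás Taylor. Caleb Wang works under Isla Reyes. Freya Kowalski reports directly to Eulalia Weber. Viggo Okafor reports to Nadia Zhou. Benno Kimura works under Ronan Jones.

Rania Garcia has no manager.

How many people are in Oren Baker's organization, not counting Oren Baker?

11

Oren Baker directly manages Isla Reyes. Under Isla Reyes: Sable Ferrari, Rhea Singh, Iker Ahmed, Hugo Hoffmann, Caleb Wang, Nadia Zhou, Viggo Okafor, Vikram Novak, Jun Ueda, Chen Jansen (10). That's 11 in total.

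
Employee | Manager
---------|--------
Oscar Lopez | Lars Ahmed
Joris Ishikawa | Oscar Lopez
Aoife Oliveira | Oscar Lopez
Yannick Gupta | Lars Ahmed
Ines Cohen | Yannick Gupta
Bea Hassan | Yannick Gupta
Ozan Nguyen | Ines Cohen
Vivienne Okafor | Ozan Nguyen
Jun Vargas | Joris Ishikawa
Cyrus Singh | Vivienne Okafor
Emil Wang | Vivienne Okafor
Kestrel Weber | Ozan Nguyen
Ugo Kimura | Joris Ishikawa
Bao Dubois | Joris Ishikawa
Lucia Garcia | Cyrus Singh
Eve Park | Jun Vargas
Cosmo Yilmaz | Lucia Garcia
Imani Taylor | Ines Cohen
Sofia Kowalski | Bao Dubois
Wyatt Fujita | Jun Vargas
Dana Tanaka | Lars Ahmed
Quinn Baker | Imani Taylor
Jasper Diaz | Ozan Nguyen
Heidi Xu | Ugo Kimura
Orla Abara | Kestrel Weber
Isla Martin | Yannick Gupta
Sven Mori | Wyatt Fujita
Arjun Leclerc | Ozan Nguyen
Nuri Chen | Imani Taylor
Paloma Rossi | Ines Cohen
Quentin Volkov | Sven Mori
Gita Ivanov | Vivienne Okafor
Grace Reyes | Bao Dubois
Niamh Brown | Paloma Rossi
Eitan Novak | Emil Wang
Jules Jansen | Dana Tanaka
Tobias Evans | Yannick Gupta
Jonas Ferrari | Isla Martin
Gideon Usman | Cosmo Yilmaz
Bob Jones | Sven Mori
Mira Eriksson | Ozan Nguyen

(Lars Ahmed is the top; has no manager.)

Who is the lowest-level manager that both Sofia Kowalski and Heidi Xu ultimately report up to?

Sofia Kowalski's chain of managers is Bao Dubois, Joris Ishikawa, Oscar Lopez, Lars Ahmed. Heidi Xu's chain of managers is Ugo Kimura, Joris Ishikawa, Oscar Lopez, Lars Ahmed. The first manager that appears in both chains is Joris Ishikawa.

Joris Ishikawa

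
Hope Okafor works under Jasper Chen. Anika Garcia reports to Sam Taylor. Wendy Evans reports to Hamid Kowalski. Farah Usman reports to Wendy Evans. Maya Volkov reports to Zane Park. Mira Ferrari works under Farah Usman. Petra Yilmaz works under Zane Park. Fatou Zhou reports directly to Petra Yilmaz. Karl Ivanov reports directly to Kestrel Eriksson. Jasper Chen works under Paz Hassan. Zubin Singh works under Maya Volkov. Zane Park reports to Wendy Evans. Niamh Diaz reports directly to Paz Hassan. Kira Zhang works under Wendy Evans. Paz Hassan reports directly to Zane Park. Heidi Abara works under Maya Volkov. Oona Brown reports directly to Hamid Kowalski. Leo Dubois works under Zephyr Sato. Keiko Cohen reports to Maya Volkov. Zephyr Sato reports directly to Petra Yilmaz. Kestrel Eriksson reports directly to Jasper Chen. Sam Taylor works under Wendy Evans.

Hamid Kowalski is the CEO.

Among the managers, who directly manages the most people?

Wendy Evans

Direct-report counts: Hamid Kowalski has 2; Wendy Evans has 4; Sam Taylor has 1; Farah Usman has 1; Zane Park has 3; Petra Yilmaz has 2; Zephyr Sato has 1; Paz Hassan has 2; Jasper Chen has 2; Kestrel Eriksson has 1; Maya Volkov has 3. The largest is 4, held by Wendy Evans.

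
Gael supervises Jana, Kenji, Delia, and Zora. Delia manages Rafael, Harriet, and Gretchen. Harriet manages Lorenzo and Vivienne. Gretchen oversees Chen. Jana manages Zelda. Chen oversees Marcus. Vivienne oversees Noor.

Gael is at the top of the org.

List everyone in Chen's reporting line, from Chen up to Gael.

Chen -> Gretchen -> Delia -> Gael

Chen reports to Gretchen. Gretchen reports to Delia. Delia reports to Gael. Gael is at the top.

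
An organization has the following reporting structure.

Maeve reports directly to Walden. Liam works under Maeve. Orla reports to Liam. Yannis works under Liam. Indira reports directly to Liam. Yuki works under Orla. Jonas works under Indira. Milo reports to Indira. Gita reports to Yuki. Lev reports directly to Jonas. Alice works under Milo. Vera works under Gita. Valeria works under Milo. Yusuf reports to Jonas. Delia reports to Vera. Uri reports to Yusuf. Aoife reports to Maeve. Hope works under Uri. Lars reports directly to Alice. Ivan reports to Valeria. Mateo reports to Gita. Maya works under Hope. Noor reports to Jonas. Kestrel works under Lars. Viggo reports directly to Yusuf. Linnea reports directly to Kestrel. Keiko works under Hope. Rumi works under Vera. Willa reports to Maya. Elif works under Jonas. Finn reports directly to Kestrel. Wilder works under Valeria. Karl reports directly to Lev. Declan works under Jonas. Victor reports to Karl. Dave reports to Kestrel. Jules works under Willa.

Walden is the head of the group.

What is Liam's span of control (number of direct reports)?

Liam directly manages Orla, Yannis, Indira. That is 3 direct reports.

3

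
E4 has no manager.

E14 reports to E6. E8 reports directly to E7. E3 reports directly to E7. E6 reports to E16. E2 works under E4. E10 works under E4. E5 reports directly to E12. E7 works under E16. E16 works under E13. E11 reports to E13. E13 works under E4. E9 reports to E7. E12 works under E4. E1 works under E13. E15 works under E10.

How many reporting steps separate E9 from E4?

4

Chain from E9 up to E4: E9 → E7 → E16 → E13 → E4. That is 4 steps up, so E9 is 4 levels below E4.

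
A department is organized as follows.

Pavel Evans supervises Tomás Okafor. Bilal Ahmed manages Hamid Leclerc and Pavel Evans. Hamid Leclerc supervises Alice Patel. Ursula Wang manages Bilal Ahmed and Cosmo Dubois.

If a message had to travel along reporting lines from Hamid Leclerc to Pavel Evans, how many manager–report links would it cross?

2

Hamid Leclerc is 1 level below Bilal Ahmed, and Pavel Evans is 1 level below Bilal Ahmed (their lowest common manager). The shortest path runs up from Hamid Leclerc to Bilal Ahmed and back down to Pavel Evans: 1 + 1 = 2 links.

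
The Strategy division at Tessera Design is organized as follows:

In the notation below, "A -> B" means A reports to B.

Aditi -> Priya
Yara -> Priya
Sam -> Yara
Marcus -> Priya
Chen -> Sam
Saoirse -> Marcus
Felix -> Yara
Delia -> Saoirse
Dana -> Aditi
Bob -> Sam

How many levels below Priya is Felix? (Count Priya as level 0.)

2

Chain from Felix up to Priya: Felix → Yara → Priya. That is 2 steps up, so Felix is 2 levels below Priya.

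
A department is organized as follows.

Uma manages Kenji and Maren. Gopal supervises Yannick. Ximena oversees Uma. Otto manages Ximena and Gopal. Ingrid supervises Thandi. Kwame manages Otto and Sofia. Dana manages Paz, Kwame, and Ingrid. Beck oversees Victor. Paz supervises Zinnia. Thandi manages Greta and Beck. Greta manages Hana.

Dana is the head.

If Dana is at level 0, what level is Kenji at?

Chain from Kenji up to Dana: Kenji → Uma → Ximena → Otto → Kwame → Dana. That is 5 steps up, so Kenji is 5 levels below Dana.

5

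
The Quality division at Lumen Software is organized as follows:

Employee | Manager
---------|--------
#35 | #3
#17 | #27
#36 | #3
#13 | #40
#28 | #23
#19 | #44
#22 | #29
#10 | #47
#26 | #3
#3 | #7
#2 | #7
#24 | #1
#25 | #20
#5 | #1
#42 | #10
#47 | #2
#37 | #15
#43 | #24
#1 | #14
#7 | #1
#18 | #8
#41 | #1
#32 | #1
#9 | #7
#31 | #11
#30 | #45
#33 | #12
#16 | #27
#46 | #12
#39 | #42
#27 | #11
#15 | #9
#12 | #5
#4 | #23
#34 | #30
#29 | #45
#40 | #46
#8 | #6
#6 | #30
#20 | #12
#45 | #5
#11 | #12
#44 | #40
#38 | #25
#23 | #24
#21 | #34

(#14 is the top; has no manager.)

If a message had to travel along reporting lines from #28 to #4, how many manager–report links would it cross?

2

#28 is 1 level below #23, and #4 is 1 level below #23 (their lowest common manager). The shortest path runs up from #28 to #23 and back down to #4: 1 + 1 = 2 links.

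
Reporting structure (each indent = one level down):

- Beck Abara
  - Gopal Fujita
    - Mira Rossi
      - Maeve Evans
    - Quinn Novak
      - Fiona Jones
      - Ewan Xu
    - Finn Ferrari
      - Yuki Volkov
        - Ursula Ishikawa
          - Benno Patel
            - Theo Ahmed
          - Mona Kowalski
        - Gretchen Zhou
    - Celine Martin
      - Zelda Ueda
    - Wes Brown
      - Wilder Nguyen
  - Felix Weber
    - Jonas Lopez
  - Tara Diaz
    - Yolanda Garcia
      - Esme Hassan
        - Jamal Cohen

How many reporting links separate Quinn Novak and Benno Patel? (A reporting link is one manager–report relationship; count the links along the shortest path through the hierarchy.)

5

Quinn Novak is 1 level below Gopal Fujita, and Benno Patel is 4 levels below Gopal Fujita (their lowest common manager). The shortest path runs up from Quinn Novak to Gopal Fujita and back down to Benno Patel: 1 + 4 = 5 links.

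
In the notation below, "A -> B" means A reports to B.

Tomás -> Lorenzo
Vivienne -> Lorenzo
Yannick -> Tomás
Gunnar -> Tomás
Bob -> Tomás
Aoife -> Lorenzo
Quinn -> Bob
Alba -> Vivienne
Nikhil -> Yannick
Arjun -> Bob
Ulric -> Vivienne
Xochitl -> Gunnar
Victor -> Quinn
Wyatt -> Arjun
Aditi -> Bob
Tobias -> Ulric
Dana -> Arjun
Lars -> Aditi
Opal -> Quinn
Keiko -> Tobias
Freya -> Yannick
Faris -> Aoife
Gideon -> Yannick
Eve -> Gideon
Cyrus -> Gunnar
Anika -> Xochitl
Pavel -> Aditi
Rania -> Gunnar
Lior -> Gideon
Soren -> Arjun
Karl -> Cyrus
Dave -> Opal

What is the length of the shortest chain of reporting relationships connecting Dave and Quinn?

2

Dave is in Quinn's organization: the chain from Dave up to Quinn is Dave → Opal → Quinn, which is 2 links.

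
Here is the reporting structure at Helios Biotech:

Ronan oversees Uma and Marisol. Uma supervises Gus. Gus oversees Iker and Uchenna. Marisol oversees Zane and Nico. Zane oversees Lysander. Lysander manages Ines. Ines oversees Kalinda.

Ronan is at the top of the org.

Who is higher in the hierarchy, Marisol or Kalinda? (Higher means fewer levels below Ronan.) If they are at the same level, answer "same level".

Marisol is 1 level below Ronan; Kalinda is 5. Marisol is higher.

Marisol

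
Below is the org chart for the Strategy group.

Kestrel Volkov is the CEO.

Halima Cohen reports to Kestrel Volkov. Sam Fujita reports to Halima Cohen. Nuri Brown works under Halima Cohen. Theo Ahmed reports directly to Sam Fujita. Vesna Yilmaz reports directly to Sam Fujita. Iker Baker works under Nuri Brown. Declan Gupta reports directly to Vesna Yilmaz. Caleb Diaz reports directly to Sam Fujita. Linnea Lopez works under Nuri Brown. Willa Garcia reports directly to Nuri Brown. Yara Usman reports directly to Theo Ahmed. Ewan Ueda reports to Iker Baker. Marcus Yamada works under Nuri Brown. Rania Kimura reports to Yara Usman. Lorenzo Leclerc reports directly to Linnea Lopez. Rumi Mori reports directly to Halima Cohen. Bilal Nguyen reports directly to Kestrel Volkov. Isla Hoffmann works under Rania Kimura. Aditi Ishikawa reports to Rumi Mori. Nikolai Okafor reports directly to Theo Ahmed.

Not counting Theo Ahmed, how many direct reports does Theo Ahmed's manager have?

Theo Ahmed reports to Sam Fujita. Sam Fujita's other direct reports are Vesna Yilmaz, Caleb Diaz — 2 peers.

2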